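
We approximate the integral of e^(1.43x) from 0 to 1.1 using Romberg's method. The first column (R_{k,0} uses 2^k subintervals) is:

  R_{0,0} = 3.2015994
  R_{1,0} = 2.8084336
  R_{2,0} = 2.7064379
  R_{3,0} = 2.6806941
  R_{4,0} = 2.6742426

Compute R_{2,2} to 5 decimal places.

2.67211

Richardson extrapolation on the trapezoidal column (denominator 4−1=3):
R_{1,1} = 2.8084336 + (2.8084336 − 3.2015994)/3 = 2.6773783
R_{2,1} = 2.7064379 + (2.7064379 − 2.8084336)/3 = 2.6724393
R_{2,2} = (16·2.6724393 − 2.6773783) / 15 = 2.6721100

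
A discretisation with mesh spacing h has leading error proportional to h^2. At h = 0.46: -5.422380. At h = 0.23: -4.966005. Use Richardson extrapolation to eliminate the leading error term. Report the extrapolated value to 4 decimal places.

Extrapolated value = (4·A(h/2) − A(h)) / (4 − 1)
= (4·(-4.966005) − (-5.422380)) / 3
= -14.441640 / 3 = -4.813880

-4.8139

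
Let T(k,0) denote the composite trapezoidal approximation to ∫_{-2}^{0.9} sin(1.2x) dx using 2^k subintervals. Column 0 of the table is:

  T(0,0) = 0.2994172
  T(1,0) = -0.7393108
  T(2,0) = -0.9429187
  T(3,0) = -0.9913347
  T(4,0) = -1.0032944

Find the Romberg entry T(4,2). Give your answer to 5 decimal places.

-1.00727

T(3,1) = (4·(-0.9913347) − (-0.9429187)) / 3 = -1.0074734
T(4,1) = -1.0032944 + (-1.0032944 − (-0.9913347))/3 = -1.0072810
T(4,2) = -1.0072810 + (-1.0072810 − (-1.0074734))/15 = -1.0072682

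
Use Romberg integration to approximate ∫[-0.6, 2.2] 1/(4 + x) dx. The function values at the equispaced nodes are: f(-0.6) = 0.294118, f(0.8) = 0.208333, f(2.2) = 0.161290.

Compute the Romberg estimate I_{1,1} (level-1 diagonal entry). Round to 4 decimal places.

I_{0,0} (trapezoid, 1 panel, h=2.8000): 0.637571
I_{1,0} (trapezoid, 2 panels, h=1.4000): 0.610452
I_{1,1} = 0.610452 + (0.610452 − 0.637571)/3 = 0.601412

0.6014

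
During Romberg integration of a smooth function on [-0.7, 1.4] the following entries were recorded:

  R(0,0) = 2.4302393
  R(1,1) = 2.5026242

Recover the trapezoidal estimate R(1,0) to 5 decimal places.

2.48453

From R(1,1) = (4·R(1,0) − R(0,0))/3, solve for R(1,0):
4·R(1,0) = 3·2.5026242 + 2.4302393 = 9.9381119
R(1,0) = 2.4845280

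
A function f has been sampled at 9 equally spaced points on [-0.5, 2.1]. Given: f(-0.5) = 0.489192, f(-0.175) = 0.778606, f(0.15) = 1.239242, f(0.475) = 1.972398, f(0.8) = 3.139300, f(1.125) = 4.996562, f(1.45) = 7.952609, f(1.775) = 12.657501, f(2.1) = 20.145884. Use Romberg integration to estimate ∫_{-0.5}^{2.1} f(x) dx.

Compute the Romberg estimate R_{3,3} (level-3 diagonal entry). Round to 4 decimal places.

13.7460

R_{0,0} (trapezoid, 1 panel, h=2.6000): 26.825599
R_{1,0} (trapezoid, 2 panels, h=1.3000): 17.493889
R_{2,0} (trapezoid, 4 panels, h=0.6500): 14.721648
R_{3,0} (trapezoid, 8 panels, h=0.3250): 13.992471
R_{1,1} = 17.493889 + (17.493889 − 26.825599)/3 = 14.383319
R_{2,1} = 14.721648 + (14.721648 − 17.493889)/3 = 13.797568
R_{3,1} = 13.992471 + (13.992471 − 14.721648)/3 = 13.749412
R_{2,2} = 13.797568 + (13.797568 − 14.383319)/15 = 13.758518
R_{3,2} = 13.749412 + (13.749412 − 13.797568)/15 = 13.746202
R_{3,3} = 13.746202 + (13.746202 − 13.758518)/63 = 13.746007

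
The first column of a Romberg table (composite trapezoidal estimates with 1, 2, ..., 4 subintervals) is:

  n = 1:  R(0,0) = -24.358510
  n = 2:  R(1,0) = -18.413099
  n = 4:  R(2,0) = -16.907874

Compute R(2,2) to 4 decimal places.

-16.4045

Richardson extrapolation on the trapezoidal column (denominator 4−1=3):
R(1,1) = (4·(-18.413099) − (-24.358510)) / 3 = -16.431295
R(2,1) = (4·(-16.907874) − (-18.413099)) / 3 = -16.406132
R(2,2) = -16.406132 + (-16.406132 − (-16.431295))/15 = -16.404454
(Column j=1 coincides with Simpson's rule on the same nodes.)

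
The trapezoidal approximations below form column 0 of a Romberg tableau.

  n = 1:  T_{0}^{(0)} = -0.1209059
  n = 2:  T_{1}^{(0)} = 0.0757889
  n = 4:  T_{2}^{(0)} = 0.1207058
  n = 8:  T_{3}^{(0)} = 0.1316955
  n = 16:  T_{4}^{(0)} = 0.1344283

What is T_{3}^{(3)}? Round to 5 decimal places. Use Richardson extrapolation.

0.13534

T_{1}^{(1)} = 0.0757889 + (0.0757889 − (-0.1209059))/3 = 0.1413538
T_{2}^{(1)} = (4·0.1207058 − 0.0757889) / 3 = 0.1356781
T_{3}^{(1)} = 0.1316955 + (0.1316955 − 0.1207058)/3 = 0.1353587
T_{2}^{(2)} = 0.1356781 + (0.1356781 − 0.1413538)/15 = 0.1352997
T_{3}^{(2)} = 0.1353587 + (0.1353587 − 0.1356781)/15 = 0.1353374
T_{3}^{(3)} = 0.1353374 + (0.1353374 − 0.1352997)/63 = 0.1353380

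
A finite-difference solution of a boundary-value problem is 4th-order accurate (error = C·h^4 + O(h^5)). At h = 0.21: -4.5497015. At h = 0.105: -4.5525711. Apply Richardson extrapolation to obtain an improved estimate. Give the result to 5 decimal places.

-4.55276

The leading error scales as h^4; refining by a factor of 2 reduces it by 2^4 = 16.
Extrapolated value = (16·A(h/2) − A(h)) / (16 − 1)
= (16·(-4.5525711) − (-4.5497015)) / 15
= -68.2914361 / 15 = -4.5527624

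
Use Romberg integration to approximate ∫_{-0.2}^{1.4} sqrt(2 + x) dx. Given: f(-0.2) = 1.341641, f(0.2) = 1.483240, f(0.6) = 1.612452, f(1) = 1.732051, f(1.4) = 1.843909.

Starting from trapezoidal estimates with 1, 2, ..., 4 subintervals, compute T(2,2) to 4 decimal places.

T(0,0) (trapezoid, 1 panel, h=1.6000): 2.548440
T(1,0) (trapezoid, 2 panels, h=0.8000): 2.564182
T(2,0) (trapezoid, 4 panels, h=0.4000): 2.568207
T(1,1) = 2.564182 + (2.564182 − 2.548440)/3 = 2.569429
T(2,1) = 2.568207 + (2.568207 − 2.564182)/3 = 2.569549
T(2,2) = 2.569549 + (2.569549 − 2.569429)/15 = 2.569557

2.5696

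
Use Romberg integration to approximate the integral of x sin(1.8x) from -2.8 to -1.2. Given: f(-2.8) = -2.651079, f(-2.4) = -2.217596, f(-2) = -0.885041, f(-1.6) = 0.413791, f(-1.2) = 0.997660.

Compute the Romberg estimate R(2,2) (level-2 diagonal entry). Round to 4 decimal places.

-1.4207

R(0,0) (trapezoid, 1 panel, h=1.6000): -1.322735
R(1,0) (trapezoid, 2 panels, h=0.8000): -1.369400
R(2,0) (trapezoid, 4 panels, h=0.4000): -1.406222
R(1,1) = -1.369400 + (-1.369400 − (-1.322735))/3 = -1.384955
R(2,1) = -1.406222 + (-1.406222 − (-1.369400))/3 = -1.418496
R(2,2) = -1.418496 + (-1.418496 − (-1.384955))/15 = -1.420732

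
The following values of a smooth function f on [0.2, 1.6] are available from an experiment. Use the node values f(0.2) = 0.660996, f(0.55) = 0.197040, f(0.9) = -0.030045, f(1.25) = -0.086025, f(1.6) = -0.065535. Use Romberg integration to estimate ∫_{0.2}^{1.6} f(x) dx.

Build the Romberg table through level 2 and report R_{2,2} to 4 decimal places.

R_{0,0} (trapezoid, 1 panel, h=1.4000): 0.416823
R_{1,0} (trapezoid, 2 panels, h=0.7000): 0.187380
R_{2,0} (trapezoid, 4 panels, h=0.3500): 0.132545
R_{1,1} = 0.187380 + (0.187380 − 0.416823)/3 = 0.110899
R_{2,1} = 0.132545 + (0.132545 − 0.187380)/3 = 0.114267
R_{2,2} = 0.114267 + (0.114267 − 0.110899)/15 = 0.114492

0.1145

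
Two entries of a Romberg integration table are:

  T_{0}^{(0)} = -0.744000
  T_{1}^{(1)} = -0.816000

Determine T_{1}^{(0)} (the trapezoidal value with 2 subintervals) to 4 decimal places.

-0.7980

From T_{1}^{(1)} = (4·T_{1}^{(0)} − T_{0}^{(0)})/3, solve for T_{1}^{(0)}:
4·T_{1}^{(0)} = 3·(-0.816000) + (-0.744000) = -3.192000
T_{1}^{(0)} = -0.798000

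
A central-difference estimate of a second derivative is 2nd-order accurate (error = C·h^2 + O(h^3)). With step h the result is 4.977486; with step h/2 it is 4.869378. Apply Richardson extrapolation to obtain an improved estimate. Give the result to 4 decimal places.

4.8333

The leading error scales as h^2; refining by a factor of 2 reduces it by 2^2 = 4.
Extrapolated value = (4·A(h/2) − A(h)) / (4 − 1)
= (4·4.869378 − 4.977486) / 3
= 14.500026 / 3 = 4.833342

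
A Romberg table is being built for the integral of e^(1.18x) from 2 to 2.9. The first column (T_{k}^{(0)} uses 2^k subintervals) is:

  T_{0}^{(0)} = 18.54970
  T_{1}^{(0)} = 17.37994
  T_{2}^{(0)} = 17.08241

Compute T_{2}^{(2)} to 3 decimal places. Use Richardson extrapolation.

16.983

Richardson extrapolation on the trapezoidal column (denominator 4−1=3):
T_{1}^{(1)} = (4·17.37994 − 18.54970) / 3 = 16.99002
T_{2}^{(1)} = (4·17.08241 − 17.37994) / 3 = 16.98323
T_{2}^{(2)} = 16.98323 + (16.98323 − 16.99002)/15 = 16.98278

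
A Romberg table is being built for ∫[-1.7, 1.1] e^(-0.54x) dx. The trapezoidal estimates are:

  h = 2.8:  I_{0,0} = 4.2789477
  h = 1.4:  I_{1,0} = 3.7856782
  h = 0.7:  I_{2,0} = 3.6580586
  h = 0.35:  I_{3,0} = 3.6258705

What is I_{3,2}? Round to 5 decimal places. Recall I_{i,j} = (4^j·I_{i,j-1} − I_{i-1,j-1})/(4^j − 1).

Richardson extrapolation on the trapezoidal column (denominator 4−1=3):
I_{2,1} = (4·3.6580586 − 3.7856782) / 3 = 3.6155187
I_{3,1} = (4·3.6258705 − 3.6580586) / 3 = 3.6151411
I_{3,2} = 3.6151411 + (3.6151411 − 3.6155187)/15 = 3.6151159
(Column j=1 coincides with Simpson's rule on the same nodes.)

3.61512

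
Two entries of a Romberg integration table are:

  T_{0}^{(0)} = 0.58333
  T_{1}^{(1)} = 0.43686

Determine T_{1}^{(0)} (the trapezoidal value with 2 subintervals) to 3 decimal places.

From T_{1}^{(1)} = (4·T_{1}^{(0)} − T_{0}^{(0)})/3, solve for T_{1}^{(0)}:
4·T_{1}^{(0)} = 3·0.43686 + 0.58333 = 1.89391
T_{1}^{(0)} = 0.47348

0.473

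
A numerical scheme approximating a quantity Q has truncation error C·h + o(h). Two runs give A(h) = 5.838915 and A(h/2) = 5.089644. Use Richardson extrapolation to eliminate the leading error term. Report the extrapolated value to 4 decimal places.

The leading error scales as h; refining by a factor of 2 reduces it by 2^1 = 2.
Extrapolated value = (2·A(h/2) − A(h)) / (2 − 1)
= (2·5.089644 − 5.838915) / 1
= 4.340373 / 1 = 4.340373

4.3404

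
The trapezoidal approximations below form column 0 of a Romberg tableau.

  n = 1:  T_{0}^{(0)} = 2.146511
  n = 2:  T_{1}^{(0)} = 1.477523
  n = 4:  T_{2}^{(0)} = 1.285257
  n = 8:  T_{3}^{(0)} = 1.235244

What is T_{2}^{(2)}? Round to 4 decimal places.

Richardson extrapolation on the trapezoidal column (denominator 4−1=3):
T_{1}^{(1)} = 1.477523 + (1.477523 − 2.146511)/3 = 1.254527
T_{2}^{(1)} = 1.285257 + (1.285257 − 1.477523)/3 = 1.221168
T_{2}^{(2)} = (16·1.221168 − 1.254527) / 15 = 1.218944

1.2189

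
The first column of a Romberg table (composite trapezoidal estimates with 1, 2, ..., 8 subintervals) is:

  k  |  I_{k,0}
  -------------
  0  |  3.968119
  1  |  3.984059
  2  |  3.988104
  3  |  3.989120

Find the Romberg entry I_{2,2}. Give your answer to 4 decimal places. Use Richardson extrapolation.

3.9895

I_{1,1} = (4·3.984059 − 3.968119) / 3 = 3.989372
I_{2,1} = 3.988104 + (3.988104 − 3.984059)/3 = 3.989452
I_{2,2} = (16·3.989452 − 3.989372) / 15 = 3.989457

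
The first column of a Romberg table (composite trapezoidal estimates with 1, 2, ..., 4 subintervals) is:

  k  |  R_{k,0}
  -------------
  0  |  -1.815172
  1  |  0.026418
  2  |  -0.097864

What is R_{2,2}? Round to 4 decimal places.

R_{1,1} = (4·0.026418 − (-1.815172)) / 3 = 0.640281
R_{2,1} = (4·(-0.097864) − 0.026418) / 3 = -0.139291
R_{2,2} = (16·(-0.139291) − 0.640281) / 15 = -0.191262

-0.1913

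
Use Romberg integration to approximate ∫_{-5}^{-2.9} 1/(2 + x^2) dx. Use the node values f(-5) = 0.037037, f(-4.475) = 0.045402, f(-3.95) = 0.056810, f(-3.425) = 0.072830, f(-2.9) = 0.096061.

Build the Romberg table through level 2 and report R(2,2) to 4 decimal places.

R(0,0) (trapezoid, 1 panel, h=2.1000): 0.139753
R(1,0) (trapezoid, 2 panels, h=1.0500): 0.129527
R(2,0) (trapezoid, 4 panels, h=0.5250): 0.126835
R(1,1) = 0.129527 + (0.129527 − 0.139753)/3 = 0.126118
R(2,1) = 0.126835 + (0.126835 − 0.129527)/3 = 0.125938
R(2,2) = 0.125938 + (0.125938 − 0.126118)/15 = 0.125926

0.1259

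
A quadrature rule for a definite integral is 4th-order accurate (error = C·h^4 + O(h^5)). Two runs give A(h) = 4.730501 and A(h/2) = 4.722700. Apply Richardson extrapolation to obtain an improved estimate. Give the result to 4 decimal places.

4.7222

The leading error scales as h^4; refining by a factor of 2 reduces it by 2^4 = 16.
Extrapolated value = (16·A(h/2) − A(h)) / (16 − 1)
= (16·4.722700 − 4.730501) / 15
= 70.832699 / 15 = 4.722180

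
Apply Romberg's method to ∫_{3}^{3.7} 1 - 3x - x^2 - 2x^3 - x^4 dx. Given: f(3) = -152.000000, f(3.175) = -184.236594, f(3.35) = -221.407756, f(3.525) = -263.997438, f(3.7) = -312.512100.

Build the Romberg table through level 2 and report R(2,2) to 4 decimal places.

-157.5153

R(0,0) (trapezoid, 1 panel, h=0.7000): -162.579235
R(1,0) (trapezoid, 2 panels, h=0.3500): -158.782332
R(2,0) (trapezoid, 4 panels, h=0.1750): -157.832122
R(1,1) = -158.782332 + (-158.782332 − (-162.579235))/3 = -157.516698
R(2,1) = -157.832122 + (-157.832122 − (-158.782332))/3 = -157.515385
R(2,2) = -157.515385 + (-157.515385 − (-157.516698))/15 = -157.515297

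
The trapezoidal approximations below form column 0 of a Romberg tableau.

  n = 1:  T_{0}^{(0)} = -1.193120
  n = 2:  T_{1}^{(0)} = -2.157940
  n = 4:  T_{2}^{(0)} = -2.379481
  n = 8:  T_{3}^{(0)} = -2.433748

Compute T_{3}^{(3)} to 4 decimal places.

-2.4517

T_{1}^{(1)} = (4·(-2.157940) − (-1.193120)) / 3 = -2.479547
T_{2}^{(1)} = (4·(-2.379481) − (-2.157940)) / 3 = -2.453328
T_{3}^{(1)} = -2.433748 + (-2.433748 − (-2.379481))/3 = -2.451837
T_{2}^{(2)} = (16·(-2.453328) − (-2.479547)) / 15 = -2.451580
T_{3}^{(2)} = (16·(-2.451837) − (-2.453328)) / 15 = -2.451738
T_{3}^{(3)} = (64·(-2.451738) − (-2.451580)) / 63 = -2.451741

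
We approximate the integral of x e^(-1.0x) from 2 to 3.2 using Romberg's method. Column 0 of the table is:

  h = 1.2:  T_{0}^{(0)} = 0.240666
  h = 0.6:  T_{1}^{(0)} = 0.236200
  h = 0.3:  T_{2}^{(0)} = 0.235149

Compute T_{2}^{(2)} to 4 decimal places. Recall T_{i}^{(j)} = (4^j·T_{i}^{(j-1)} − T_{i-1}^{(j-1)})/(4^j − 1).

Richardson extrapolation on the trapezoidal column (denominator 4−1=3):
T_{1}^{(1)} = (4·0.236200 − 0.240666) / 3 = 0.234711
T_{2}^{(1)} = (4·0.235149 − 0.236200) / 3 = 0.234799
T_{2}^{(2)} = (16·0.234799 − 0.234711) / 15 = 0.234805

0.2348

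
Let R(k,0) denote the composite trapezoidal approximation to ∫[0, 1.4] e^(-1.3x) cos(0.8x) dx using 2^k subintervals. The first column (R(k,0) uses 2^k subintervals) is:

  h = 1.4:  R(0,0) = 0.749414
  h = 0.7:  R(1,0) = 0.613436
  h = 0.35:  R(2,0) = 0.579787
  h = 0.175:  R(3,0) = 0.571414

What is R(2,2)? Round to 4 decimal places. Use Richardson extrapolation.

Richardson extrapolation on the trapezoidal column (denominator 4−1=3):
R(1,1) = (4·0.613436 − 0.749414) / 3 = 0.568110
R(2,1) = 0.579787 + (0.579787 − 0.613436)/3 = 0.568571
R(2,2) = 0.568571 + (0.568571 − 0.568110)/15 = 0.568602

0.5686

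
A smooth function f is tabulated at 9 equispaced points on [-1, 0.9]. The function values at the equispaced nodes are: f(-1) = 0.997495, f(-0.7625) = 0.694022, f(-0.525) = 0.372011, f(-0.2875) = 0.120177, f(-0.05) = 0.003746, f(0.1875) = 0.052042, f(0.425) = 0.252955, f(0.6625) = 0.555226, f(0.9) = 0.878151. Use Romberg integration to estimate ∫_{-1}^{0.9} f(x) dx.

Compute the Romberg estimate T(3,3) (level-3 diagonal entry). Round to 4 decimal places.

0.6984

T(0,0) (trapezoid, 1 panel, h=1.9000): 1.781864
T(1,0) (trapezoid, 2 panels, h=0.9500): 0.894491
T(2,0) (trapezoid, 4 panels, h=0.4750): 0.744104
T(3,0) (trapezoid, 8 panels, h=0.2375): 0.709650
T(1,1) = 0.894491 + (0.894491 − 1.781864)/3 = 0.598700
T(2,1) = 0.744104 + (0.744104 − 0.894491)/3 = 0.693975
T(3,1) = 0.709650 + (0.709650 − 0.744104)/3 = 0.698165
T(2,2) = 0.693975 + (0.693975 − 0.598700)/15 = 0.700327
T(3,2) = 0.698165 + (0.698165 − 0.693975)/15 = 0.698444
T(3,3) = 0.698444 + (0.698444 − 0.700327)/63 = 0.698414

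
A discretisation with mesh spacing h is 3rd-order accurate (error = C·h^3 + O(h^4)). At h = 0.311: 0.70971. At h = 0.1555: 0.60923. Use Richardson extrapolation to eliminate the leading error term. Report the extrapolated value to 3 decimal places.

The leading error scales as h^3; refining by a factor of 2 reduces it by 2^3 = 8.
Extrapolated value = (8·A(h/2) − A(h)) / (8 − 1)
= (8·0.60923 − 0.70971) / 7
= 4.16413 / 7 = 0.59488

0.595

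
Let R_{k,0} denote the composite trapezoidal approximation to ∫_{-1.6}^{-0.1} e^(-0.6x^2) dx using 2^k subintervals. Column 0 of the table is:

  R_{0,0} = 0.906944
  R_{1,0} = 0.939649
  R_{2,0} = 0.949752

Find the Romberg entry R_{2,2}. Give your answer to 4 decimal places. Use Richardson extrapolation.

0.9533

Richardson extrapolation on the trapezoidal column (denominator 4−1=3):
R_{1,1} = 0.939649 + (0.939649 − 0.906944)/3 = 0.950551
R_{2,1} = 0.949752 + (0.949752 − 0.939649)/3 = 0.953120
R_{2,2} = (16·0.953120 − 0.950551) / 15 = 0.953291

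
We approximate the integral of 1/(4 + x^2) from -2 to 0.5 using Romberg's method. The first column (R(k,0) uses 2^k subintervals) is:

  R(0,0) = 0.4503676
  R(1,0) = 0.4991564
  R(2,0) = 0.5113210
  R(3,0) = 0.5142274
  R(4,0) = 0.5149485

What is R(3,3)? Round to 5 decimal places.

0.51518

R(1,1) = 0.4991564 + (0.4991564 − 0.4503676)/3 = 0.5154193
R(2,1) = 0.5113210 + (0.5113210 − 0.4991564)/3 = 0.5153759
R(3,1) = (4·0.5142274 − 0.5113210) / 3 = 0.5151962
R(2,2) = (16·0.5153759 − 0.5154193) / 15 = 0.5153730
R(3,2) = 0.5151962 + (0.5151962 − 0.5153759)/15 = 0.5151842
R(3,3) = (64·0.5151842 − 0.5153730) / 63 = 0.5151812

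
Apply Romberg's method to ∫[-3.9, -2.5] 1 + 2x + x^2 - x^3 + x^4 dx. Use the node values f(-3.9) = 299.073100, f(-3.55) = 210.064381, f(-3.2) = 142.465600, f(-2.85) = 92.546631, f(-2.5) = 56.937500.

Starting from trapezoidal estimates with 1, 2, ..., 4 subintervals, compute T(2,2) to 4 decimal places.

215.9922

T(0,0) (trapezoid, 1 panel, h=1.4000): 249.207420
T(1,0) (trapezoid, 2 panels, h=0.7000): 224.329630
T(2,0) (trapezoid, 4 panels, h=0.3500): 218.078669
T(1,1) = 224.329630 + (224.329630 − 249.207420)/3 = 216.037033
T(2,1) = 218.078669 + (218.078669 − 224.329630)/3 = 215.995015
T(2,2) = 215.995015 + (215.995015 − 216.037033)/15 = 215.992214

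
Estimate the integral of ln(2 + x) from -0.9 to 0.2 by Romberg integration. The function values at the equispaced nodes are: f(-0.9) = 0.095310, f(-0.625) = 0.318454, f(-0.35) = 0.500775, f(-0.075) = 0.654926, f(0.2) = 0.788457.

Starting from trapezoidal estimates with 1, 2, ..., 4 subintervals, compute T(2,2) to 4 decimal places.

0.5298

T(0,0) (trapezoid, 1 panel, h=1.1000): 0.486072
T(1,0) (trapezoid, 2 panels, h=0.5500): 0.518462
T(2,0) (trapezoid, 4 panels, h=0.2750): 0.526911
T(1,1) = 0.518462 + (0.518462 − 0.486072)/3 = 0.529259
T(2,1) = 0.526911 + (0.526911 − 0.518462)/3 = 0.529727
T(2,2) = 0.529727 + (0.529727 − 0.529259)/15 = 0.529758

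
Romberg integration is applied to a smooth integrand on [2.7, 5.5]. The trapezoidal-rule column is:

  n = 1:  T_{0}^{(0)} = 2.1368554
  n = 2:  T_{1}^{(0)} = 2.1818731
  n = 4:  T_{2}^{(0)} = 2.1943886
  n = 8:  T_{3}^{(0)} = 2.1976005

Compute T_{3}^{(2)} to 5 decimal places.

Richardson extrapolation on the trapezoidal column (denominator 4−1=3):
T_{2}^{(1)} = 2.1943886 + (2.1943886 − 2.1818731)/3 = 2.1985604
T_{3}^{(1)} = (4·2.1976005 − 2.1943886) / 3 = 2.1986711
T_{3}^{(2)} = 2.1986711 + (2.1986711 − 2.1985604)/15 = 2.1986785

2.19868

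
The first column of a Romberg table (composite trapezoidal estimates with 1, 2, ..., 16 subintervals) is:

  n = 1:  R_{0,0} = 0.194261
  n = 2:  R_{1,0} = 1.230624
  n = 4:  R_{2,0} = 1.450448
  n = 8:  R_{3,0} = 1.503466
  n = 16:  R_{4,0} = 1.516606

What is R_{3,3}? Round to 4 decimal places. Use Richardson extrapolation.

1.5210

Richardson extrapolation on the trapezoidal column (denominator 4−1=3):
R_{1,1} = 1.230624 + (1.230624 − 0.194261)/3 = 1.576078
R_{2,1} = (4·1.450448 − 1.230624) / 3 = 1.523723
R_{3,1} = 1.503466 + (1.503466 − 1.450448)/3 = 1.521139
R_{2,2} = 1.523723 + (1.523723 − 1.576078)/15 = 1.520233
R_{3,2} = 1.521139 + (1.521139 − 1.523723)/15 = 1.520967
R_{3,3} = (64·1.520967 − 1.520233) / 63 = 1.520979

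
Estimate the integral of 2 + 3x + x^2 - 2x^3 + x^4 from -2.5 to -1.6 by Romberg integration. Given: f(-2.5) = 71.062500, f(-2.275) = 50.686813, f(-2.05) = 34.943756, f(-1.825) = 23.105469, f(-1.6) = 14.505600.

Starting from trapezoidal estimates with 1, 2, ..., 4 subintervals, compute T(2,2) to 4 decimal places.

T(0,0) (trapezoid, 1 panel, h=0.9000): 38.505645
T(1,0) (trapezoid, 2 panels, h=0.4500): 34.977513
T(2,0) (trapezoid, 4 panels, h=0.2250): 34.092020
T(1,1) = 34.977513 + (34.977513 − 38.505645)/3 = 33.801469
T(2,1) = 34.092020 + (34.092020 − 34.977513)/3 = 33.796856
T(2,2) = 33.796856 + (33.796856 − 33.801469)/15 = 33.796548

33.7965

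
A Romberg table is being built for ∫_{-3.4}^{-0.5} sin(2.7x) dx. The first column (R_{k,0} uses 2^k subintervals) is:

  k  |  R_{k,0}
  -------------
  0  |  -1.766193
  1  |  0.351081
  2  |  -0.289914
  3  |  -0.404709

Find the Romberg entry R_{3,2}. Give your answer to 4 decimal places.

-0.4389

Richardson extrapolation on the trapezoidal column (denominator 4−1=3):
R_{2,1} = (4·(-0.289914) − 0.351081) / 3 = -0.503579
R_{3,1} = -0.404709 + (-0.404709 − (-0.289914))/3 = -0.442974
R_{3,2} = (16·(-0.442974) − (-0.503579)) / 15 = -0.438934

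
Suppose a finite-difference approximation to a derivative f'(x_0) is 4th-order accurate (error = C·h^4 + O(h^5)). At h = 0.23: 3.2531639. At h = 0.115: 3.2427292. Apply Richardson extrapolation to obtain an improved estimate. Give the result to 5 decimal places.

3.24203

The leading error scales as h^4; refining by a factor of 2 reduces it by 2^4 = 16.
Extrapolated value = (16·A(h/2) − A(h)) / (16 − 1)
= (16·3.2427292 − 3.2531639) / 15
= 48.6305033 / 15 = 3.2420336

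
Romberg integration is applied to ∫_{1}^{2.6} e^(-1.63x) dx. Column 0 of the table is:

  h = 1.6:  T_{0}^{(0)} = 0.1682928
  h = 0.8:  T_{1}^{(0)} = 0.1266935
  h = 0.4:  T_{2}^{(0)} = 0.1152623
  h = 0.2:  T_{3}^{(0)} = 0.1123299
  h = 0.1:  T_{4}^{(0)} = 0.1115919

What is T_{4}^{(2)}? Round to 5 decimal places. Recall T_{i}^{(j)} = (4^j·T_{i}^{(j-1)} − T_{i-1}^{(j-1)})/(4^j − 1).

Richardson extrapolation on the trapezoidal column (denominator 4−1=3):
T_{3}^{(1)} = 0.1123299 + (0.1123299 − 0.1152623)/3 = 0.1113524
T_{4}^{(1)} = (4·0.1115919 − 0.1123299) / 3 = 0.1113459
T_{4}^{(2)} = 0.1113459 + (0.1113459 − 0.1113524)/15 = 0.1113455

0.11135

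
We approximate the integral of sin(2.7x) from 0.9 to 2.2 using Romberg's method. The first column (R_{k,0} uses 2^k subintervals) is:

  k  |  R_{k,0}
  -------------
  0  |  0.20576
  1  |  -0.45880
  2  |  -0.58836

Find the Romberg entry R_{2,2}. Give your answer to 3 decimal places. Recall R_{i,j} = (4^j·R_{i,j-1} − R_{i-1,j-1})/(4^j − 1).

R_{1,1} = -0.45880 + (-0.45880 − 0.20576)/3 = -0.68032
R_{2,1} = -0.58836 + (-0.58836 − (-0.45880))/3 = -0.63155
R_{2,2} = (16·(-0.63155) − (-0.68032)) / 15 = -0.62830

-0.628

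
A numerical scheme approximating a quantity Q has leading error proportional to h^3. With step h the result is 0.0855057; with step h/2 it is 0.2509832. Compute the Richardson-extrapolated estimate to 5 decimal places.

Extrapolated value = (8·A(h/2) − A(h)) / (8 − 1)
= (8·0.2509832 − 0.0855057) / 7
= 1.9223599 / 7 = 0.2746228

0.27462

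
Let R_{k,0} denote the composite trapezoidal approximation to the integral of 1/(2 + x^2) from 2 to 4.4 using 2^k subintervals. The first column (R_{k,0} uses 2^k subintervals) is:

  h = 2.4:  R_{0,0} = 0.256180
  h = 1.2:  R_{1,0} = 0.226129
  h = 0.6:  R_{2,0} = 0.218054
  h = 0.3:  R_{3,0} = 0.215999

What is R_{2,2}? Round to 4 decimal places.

R_{1,1} = (4·0.226129 − 0.256180) / 3 = 0.216112
R_{2,1} = (4·0.218054 − 0.226129) / 3 = 0.215362
R_{2,2} = (16·0.215362 − 0.216112) / 15 = 0.215312

0.2153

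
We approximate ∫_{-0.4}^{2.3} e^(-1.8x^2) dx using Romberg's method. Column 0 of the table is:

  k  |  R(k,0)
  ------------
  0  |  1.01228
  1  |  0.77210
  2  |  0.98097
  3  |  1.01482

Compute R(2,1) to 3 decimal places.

Richardson extrapolation on the trapezoidal column (denominator 4−1=3):
R(2,1) = (4·0.98097 − 0.77210) / 3 = 1.05059
(Column j=1 coincides with Simpson's rule on the same nodes.)

1.051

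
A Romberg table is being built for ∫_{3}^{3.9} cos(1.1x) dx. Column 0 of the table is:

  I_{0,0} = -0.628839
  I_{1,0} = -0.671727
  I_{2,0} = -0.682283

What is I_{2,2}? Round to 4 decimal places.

-0.6858

Richardson extrapolation on the trapezoidal column (denominator 4−1=3):
I_{1,1} = (4·(-0.671727) − (-0.628839)) / 3 = -0.686023
I_{2,1} = (4·(-0.682283) − (-0.671727)) / 3 = -0.685802
I_{2,2} = (16·(-0.685802) − (-0.686023)) / 15 = -0.685787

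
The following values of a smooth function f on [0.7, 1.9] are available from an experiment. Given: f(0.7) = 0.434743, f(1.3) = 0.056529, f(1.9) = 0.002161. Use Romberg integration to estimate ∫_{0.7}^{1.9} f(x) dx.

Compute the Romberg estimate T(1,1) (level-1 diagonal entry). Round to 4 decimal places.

0.1326

T(0,0) (trapezoid, 1 panel, h=1.2000): 0.262142
T(1,0) (trapezoid, 2 panels, h=0.6000): 0.164989
T(1,1) = 0.164989 + (0.164989 − 0.262142)/3 = 0.132605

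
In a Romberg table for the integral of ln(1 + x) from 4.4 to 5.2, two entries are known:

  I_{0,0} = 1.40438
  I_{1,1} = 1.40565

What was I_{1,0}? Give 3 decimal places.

1.405

From I_{1,1} = (4·I_{1,0} − I_{0,0})/3, solve for I_{1,0}:
4·I_{1,0} = 3·1.40565 + 1.40438 = 5.62133
I_{1,0} = 1.40533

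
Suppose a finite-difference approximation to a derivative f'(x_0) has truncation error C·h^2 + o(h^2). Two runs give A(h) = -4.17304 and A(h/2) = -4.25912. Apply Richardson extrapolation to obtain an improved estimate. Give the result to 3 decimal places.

Extrapolated value = (4·A(h/2) − A(h)) / (4 − 1)
= (4·(-4.25912) − (-4.17304)) / 3
= -12.86344 / 3 = -4.28781

-4.288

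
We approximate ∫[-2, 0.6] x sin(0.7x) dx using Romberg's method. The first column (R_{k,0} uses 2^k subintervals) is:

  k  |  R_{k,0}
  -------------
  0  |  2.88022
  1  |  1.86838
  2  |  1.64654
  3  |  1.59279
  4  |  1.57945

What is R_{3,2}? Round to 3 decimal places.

1.575

R_{2,1} = (4·1.64654 − 1.86838) / 3 = 1.57259
R_{3,1} = (4·1.59279 − 1.64654) / 3 = 1.57487
R_{3,2} = (16·1.57487 − 1.57259) / 15 = 1.57502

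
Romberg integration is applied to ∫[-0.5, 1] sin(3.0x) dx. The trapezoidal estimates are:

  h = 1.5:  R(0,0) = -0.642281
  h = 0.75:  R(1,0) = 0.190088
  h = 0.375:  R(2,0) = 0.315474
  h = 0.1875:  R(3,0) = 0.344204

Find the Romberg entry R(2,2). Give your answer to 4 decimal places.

Richardson extrapolation on the trapezoidal column (denominator 4−1=3):
R(1,1) = 0.190088 + (0.190088 − (-0.642281))/3 = 0.467544
R(2,1) = (4·0.315474 − 0.190088) / 3 = 0.357269
R(2,2) = 0.357269 + (0.357269 − 0.467544)/15 = 0.349917

0.3499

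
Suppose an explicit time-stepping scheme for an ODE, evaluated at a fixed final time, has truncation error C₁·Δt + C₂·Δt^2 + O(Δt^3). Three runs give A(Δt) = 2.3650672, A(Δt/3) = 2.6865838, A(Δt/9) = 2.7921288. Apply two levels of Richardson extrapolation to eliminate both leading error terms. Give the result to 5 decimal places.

2.84460

First eliminate the Δt term (factor 3^1 = 3):
  B₁ = (3·2.6865838 − 2.3650672)/2 = 2.8473421
  B₂ = (3·2.7921288 − 2.6865838)/2 = 2.8449013
Then eliminate the Δt^2 term (factor 3^2 = 9):
  (9·2.8449013 − 2.8473421)/8 = 2.8445962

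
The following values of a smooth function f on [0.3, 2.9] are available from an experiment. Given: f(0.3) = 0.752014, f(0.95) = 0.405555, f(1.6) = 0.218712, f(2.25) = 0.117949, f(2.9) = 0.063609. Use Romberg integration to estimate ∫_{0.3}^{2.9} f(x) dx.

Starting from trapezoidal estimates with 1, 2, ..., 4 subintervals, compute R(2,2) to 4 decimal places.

0.7247

R(0,0) (trapezoid, 1 panel, h=2.6000): 1.060310
R(1,0) (trapezoid, 2 panels, h=1.3000): 0.814481
R(2,0) (trapezoid, 4 panels, h=0.6500): 0.747518
R(1,1) = 0.814481 + (0.814481 − 1.060310)/3 = 0.732538
R(2,1) = 0.747518 + (0.747518 − 0.814481)/3 = 0.725197
R(2,2) = 0.725197 + (0.725197 − 0.732538)/15 = 0.724708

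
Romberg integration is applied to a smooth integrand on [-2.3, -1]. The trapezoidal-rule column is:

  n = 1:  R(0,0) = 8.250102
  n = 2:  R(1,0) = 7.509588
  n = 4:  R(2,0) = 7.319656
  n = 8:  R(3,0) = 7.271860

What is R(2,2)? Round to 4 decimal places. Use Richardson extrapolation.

Richardson extrapolation on the trapezoidal column (denominator 4−1=3):
R(1,1) = (4·7.509588 − 8.250102) / 3 = 7.262750
R(2,1) = (4·7.319656 − 7.509588) / 3 = 7.256345
R(2,2) = (16·7.256345 − 7.262750) / 15 = 7.255918

7.2559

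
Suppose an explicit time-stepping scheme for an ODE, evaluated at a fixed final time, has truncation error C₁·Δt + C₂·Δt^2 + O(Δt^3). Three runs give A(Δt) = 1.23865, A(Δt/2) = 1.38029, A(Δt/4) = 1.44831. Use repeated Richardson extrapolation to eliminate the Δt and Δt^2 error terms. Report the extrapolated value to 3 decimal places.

First eliminate the Δt term (factor 2^1 = 2):
  B₁ = (2·1.38029 − 1.23865)/1 = 1.52193
  B₂ = (2·1.44831 − 1.38029)/1 = 1.51633
Then eliminate the Δt^2 term (factor 2^2 = 4):
  (4·1.51633 − 1.52193)/3 = 1.51446

1.514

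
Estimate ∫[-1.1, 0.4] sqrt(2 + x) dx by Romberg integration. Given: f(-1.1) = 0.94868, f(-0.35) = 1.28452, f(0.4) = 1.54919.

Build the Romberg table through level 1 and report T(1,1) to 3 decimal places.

1.909

T(0,0) (trapezoid, 1 panel, h=1.5000): 1.87340
T(1,0) (trapezoid, 2 panels, h=0.7500): 1.90009
T(1,1) = 1.90009 + (1.90009 − 1.87340)/3 = 1.90899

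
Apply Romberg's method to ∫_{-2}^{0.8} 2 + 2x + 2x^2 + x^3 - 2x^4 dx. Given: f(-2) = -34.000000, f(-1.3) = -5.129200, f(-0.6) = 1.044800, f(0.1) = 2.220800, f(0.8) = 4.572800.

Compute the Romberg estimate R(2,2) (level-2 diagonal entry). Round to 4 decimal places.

R(0,0) (trapezoid, 1 panel, h=2.8000): -41.198080
R(1,0) (trapezoid, 2 panels, h=1.4000): -19.136320
R(2,0) (trapezoid, 4 panels, h=0.7000): -11.604040
R(1,1) = -19.136320 + (-19.136320 − (-41.198080))/3 = -11.782400
R(2,1) = -11.604040 + (-11.604040 − (-19.136320))/3 = -9.093280
R(2,2) = -9.093280 + (-9.093280 − (-11.782400))/15 = -8.914005

-8.9140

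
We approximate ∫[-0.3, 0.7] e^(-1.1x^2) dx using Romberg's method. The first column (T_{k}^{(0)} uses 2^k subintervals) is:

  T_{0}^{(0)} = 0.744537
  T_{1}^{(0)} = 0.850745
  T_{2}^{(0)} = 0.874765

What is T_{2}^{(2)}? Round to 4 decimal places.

Richardson extrapolation on the trapezoidal column (denominator 4−1=3):
T_{1}^{(1)} = (4·0.850745 − 0.744537) / 3 = 0.886148
T_{2}^{(1)} = 0.874765 + (0.874765 − 0.850745)/3 = 0.882772
T_{2}^{(2)} = 0.882772 + (0.882772 − 0.886148)/15 = 0.882547

0.8825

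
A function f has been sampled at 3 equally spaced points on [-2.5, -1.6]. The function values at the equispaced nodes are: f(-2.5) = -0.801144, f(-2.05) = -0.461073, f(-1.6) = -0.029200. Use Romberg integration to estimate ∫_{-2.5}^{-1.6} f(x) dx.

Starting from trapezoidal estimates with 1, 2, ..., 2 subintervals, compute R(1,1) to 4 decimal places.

-0.4012

R(0,0) (trapezoid, 1 panel, h=0.9000): -0.373655
R(1,0) (trapezoid, 2 panels, h=0.4500): -0.394310
R(1,1) = -0.394310 + (-0.394310 − (-0.373655))/3 = -0.401195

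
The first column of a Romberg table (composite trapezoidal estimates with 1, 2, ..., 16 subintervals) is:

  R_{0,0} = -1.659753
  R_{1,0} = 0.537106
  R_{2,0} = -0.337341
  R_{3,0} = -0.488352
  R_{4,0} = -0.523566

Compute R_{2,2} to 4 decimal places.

R_{1,1} = (4·0.537106 − (-1.659753)) / 3 = 1.269392
R_{2,1} = -0.337341 + (-0.337341 − 0.537106)/3 = -0.628823
R_{2,2} = -0.628823 + (-0.628823 − 1.269392)/15 = -0.755371
(Column j=1 coincides with Simpson's rule on the same nodes.)

-0.7554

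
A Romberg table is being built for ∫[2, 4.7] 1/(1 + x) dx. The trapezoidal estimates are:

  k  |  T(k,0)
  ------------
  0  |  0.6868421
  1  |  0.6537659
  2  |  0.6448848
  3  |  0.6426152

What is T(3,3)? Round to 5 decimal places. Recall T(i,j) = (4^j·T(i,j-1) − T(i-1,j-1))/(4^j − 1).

0.64185

T(1,1) = (4·0.6537659 − 0.6868421) / 3 = 0.6427405
T(2,1) = (4·0.6448848 − 0.6537659) / 3 = 0.6419244
T(3,1) = 0.6426152 + (0.6426152 − 0.6448848)/3 = 0.6418587
T(2,2) = (16·0.6419244 − 0.6427405) / 15 = 0.6418700
T(3,2) = (16·0.6418587 − 0.6419244) / 15 = 0.6418543
T(3,3) = 0.6418543 + (0.6418543 − 0.6418700)/63 = 0.6418541
(Column j=1 coincides with Simpson's rule on the same nodes.)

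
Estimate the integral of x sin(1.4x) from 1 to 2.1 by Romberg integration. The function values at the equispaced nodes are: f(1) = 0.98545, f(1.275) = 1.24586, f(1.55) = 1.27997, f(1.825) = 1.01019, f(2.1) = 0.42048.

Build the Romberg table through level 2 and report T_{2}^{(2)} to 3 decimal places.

T_{0}^{(0)} (trapezoid, 1 panel, h=1.1000): 0.77326
T_{1}^{(0)} (trapezoid, 2 panels, h=0.5500): 1.09061
T_{2}^{(0)} (trapezoid, 4 panels, h=0.2750): 1.16572
T_{1}^{(1)} = 1.09061 + (1.09061 − 0.77326)/3 = 1.19639
T_{2}^{(1)} = 1.16572 + (1.16572 − 1.09061)/3 = 1.19076
T_{2}^{(2)} = 1.19076 + (1.19076 − 1.19639)/15 = 1.19038

1.190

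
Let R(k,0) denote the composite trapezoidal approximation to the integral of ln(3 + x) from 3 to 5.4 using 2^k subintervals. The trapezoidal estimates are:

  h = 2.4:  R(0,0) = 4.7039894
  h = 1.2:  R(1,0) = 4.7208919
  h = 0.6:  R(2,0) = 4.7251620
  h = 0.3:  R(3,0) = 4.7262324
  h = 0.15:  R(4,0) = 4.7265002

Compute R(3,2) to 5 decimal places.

Richardson extrapolation on the trapezoidal column (denominator 4−1=3):
R(2,1) = (4·4.7251620 − 4.7208919) / 3 = 4.7265854
R(3,1) = 4.7262324 + (4.7262324 − 4.7251620)/3 = 4.7265892
R(3,2) = (16·4.7265892 − 4.7265854) / 15 = 4.7265895
(Column j=1 coincides with Simpson's rule on the same nodes.)

4.72659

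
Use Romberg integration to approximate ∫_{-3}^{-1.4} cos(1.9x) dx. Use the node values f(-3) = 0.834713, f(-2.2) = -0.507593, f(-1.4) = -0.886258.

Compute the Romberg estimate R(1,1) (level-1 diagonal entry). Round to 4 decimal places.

R(0,0) (trapezoid, 1 panel, h=1.6000): -0.041236
R(1,0) (trapezoid, 2 panels, h=0.8000): -0.426692
R(1,1) = -0.426692 + (-0.426692 − (-0.041236))/3 = -0.555177

-0.5552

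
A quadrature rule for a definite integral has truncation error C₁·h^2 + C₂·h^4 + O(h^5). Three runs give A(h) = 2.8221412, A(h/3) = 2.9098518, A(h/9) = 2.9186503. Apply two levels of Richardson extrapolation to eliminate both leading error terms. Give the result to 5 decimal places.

First eliminate the h^2 term (factor 3^2 = 9):
  B₁ = (9·2.9098518 − 2.8221412)/8 = 2.9208156
  B₂ = (9·2.9186503 − 2.9098518)/8 = 2.9197501
Then eliminate the h^4 term (factor 3^4 = 81):
  (81·2.9197501 − 2.9208156)/80 = 2.9197368

2.91974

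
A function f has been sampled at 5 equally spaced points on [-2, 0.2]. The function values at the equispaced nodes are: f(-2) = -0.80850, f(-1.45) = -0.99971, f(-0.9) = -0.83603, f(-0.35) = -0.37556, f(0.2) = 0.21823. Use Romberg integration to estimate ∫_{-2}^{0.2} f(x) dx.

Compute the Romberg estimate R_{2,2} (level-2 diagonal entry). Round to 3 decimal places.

R_{0,0} (trapezoid, 1 panel, h=2.2000): -0.64930
R_{1,0} (trapezoid, 2 panels, h=1.1000): -1.24428
R_{2,0} (trapezoid, 4 panels, h=0.5500): -1.37854
R_{1,1} = -1.24428 + (-1.24428 − (-0.64930))/3 = -1.44261
R_{2,1} = -1.37854 + (-1.37854 − (-1.24428))/3 = -1.42329
R_{2,2} = -1.42329 + (-1.42329 − (-1.44261))/15 = -1.42200

-1.422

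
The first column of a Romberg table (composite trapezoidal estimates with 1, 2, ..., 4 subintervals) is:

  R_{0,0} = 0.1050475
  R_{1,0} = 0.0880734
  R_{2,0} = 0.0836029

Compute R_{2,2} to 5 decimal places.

Richardson extrapolation on the trapezoidal column (denominator 4−1=3):
R_{1,1} = (4·0.0880734 − 0.1050475) / 3 = 0.0824154
R_{2,1} = 0.0836029 + (0.0836029 − 0.0880734)/3 = 0.0821127
R_{2,2} = (16·0.0821127 − 0.0824154) / 15 = 0.0820925

0.08209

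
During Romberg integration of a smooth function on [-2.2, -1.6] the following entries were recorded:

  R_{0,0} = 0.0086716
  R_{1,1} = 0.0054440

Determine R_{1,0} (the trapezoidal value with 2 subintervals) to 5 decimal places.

0.00625

From R_{1,1} = (4·R_{1,0} − R_{0,0})/3, solve for R_{1,0}:
4·R_{1,0} = 3·0.0054440 + 0.0086716 = 0.0250036
R_{1,0} = 0.0062509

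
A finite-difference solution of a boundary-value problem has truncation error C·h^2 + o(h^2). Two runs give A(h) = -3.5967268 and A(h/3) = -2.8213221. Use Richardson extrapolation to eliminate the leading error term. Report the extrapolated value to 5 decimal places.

-2.72440

The leading error scales as h^2; refining by a factor of 3 reduces it by 3^2 = 9.
Extrapolated value = (9·A(h/3) − A(h)) / (9 − 1)
= (9·(-2.8213221) − (-3.5967268)) / 8
= -21.7951721 / 8 = -2.7243965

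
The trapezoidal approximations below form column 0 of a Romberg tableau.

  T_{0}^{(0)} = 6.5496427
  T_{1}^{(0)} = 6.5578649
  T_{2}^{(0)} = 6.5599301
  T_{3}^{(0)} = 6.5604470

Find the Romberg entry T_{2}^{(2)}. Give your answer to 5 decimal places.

6.56062

Richardson extrapolation on the trapezoidal column (denominator 4−1=3):
T_{1}^{(1)} = (4·6.5578649 − 6.5496427) / 3 = 6.5606056
T_{2}^{(1)} = (4·6.5599301 − 6.5578649) / 3 = 6.5606185
T_{2}^{(2)} = (16·6.5606185 − 6.5606056) / 15 = 6.5606194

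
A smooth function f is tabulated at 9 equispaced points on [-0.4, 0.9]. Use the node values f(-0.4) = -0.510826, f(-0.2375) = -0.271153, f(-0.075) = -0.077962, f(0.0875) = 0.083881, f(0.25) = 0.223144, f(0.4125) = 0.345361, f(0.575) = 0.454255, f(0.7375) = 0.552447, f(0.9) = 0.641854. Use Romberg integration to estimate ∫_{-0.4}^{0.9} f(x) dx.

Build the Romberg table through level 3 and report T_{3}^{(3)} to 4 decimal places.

T_{0}^{(0)} (trapezoid, 1 panel, h=1.3000): 0.085168
T_{1}^{(0)} (trapezoid, 2 panels, h=0.6500): 0.187628
T_{2}^{(0)} (trapezoid, 4 panels, h=0.3250): 0.216109
T_{3}^{(0)} (trapezoid, 8 panels, h=0.1625): 0.223517
T_{1}^{(1)} = 0.187628 + (0.187628 − 0.085168)/3 = 0.221781
T_{2}^{(1)} = 0.216109 + (0.216109 − 0.187628)/3 = 0.225603
T_{3}^{(1)} = 0.223517 + (0.223517 − 0.216109)/3 = 0.225986
T_{2}^{(2)} = 0.225603 + (0.225603 − 0.221781)/15 = 0.225858
T_{3}^{(2)} = 0.225986 + (0.225986 − 0.225603)/15 = 0.226012
T_{3}^{(3)} = 0.226012 + (0.226012 − 0.225858)/63 = 0.226014

0.2260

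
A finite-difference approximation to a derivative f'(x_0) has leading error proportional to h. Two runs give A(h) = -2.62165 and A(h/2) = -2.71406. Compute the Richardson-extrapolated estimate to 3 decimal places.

-2.806

Extrapolated value = (2·A(h/2) − A(h)) / (2 − 1)
= (2·(-2.71406) − (-2.62165)) / 1
= -2.80647 / 1 = -2.80647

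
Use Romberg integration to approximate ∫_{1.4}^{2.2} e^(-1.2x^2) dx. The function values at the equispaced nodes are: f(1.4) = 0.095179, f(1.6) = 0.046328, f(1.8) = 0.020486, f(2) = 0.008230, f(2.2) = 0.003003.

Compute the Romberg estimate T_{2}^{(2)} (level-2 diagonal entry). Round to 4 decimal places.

T_{0}^{(0)} (trapezoid, 1 panel, h=0.8000): 0.039273
T_{1}^{(0)} (trapezoid, 2 panels, h=0.4000): 0.027831
T_{2}^{(0)} (trapezoid, 4 panels, h=0.2000): 0.024827
T_{1}^{(1)} = 0.027831 + (0.027831 − 0.039273)/3 = 0.024017
T_{2}^{(1)} = 0.024827 + (0.024827 − 0.027831)/3 = 0.023826
T_{2}^{(2)} = 0.023826 + (0.023826 − 0.024017)/15 = 0.023813

0.0238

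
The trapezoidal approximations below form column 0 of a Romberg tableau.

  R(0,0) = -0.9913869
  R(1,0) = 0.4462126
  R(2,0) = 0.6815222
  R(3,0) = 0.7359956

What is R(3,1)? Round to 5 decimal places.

R(3,1) = 0.7359956 + (0.7359956 − 0.6815222)/3 = 0.7541534

0.75415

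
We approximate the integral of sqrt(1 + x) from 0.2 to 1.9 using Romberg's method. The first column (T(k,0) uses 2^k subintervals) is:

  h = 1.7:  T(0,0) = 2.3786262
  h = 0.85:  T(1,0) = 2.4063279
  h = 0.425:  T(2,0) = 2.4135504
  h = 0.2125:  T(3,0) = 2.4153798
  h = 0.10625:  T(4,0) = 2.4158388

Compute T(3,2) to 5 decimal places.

2.41599

Richardson extrapolation on the trapezoidal column (denominator 4−1=3):
T(2,1) = (4·2.4135504 − 2.4063279) / 3 = 2.4159579
T(3,1) = (4·2.4153798 − 2.4135504) / 3 = 2.4159896
T(3,2) = (16·2.4159896 − 2.4159579) / 15 = 2.4159917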